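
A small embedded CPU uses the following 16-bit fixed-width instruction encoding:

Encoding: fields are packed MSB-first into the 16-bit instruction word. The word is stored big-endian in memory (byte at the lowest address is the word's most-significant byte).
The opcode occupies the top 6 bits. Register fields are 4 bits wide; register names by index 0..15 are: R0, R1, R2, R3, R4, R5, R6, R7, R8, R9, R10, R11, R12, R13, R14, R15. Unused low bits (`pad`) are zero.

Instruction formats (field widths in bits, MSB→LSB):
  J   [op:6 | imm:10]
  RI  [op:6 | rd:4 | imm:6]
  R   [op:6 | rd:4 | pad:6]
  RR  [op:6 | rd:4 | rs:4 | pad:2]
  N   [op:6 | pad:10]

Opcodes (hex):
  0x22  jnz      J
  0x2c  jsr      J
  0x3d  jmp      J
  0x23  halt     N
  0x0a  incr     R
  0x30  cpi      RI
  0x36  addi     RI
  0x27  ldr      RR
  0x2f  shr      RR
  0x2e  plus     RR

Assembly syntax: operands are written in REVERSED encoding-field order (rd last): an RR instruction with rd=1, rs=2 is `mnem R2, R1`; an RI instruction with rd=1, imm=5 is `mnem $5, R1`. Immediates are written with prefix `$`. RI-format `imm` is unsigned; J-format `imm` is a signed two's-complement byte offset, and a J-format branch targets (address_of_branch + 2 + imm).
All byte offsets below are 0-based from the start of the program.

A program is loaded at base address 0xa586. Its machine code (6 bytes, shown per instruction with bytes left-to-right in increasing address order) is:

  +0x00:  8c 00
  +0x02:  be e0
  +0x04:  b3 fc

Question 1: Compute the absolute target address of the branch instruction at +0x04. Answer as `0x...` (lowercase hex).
@+04  big-endian(b3 fc) = 0xb3fc
  top 6b → 0x2c → jsr [J]
  imm@[9:0]=0x3fc (s10→-4) ⇒ $-4
  target = base 0xa586 + off 0x04 + 2 + imm -4 = 0xa588

0xa588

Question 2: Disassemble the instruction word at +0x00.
[00] 8c 00 → 0x8c00
  opcode bits[15:10]=0x23: halt/N

halt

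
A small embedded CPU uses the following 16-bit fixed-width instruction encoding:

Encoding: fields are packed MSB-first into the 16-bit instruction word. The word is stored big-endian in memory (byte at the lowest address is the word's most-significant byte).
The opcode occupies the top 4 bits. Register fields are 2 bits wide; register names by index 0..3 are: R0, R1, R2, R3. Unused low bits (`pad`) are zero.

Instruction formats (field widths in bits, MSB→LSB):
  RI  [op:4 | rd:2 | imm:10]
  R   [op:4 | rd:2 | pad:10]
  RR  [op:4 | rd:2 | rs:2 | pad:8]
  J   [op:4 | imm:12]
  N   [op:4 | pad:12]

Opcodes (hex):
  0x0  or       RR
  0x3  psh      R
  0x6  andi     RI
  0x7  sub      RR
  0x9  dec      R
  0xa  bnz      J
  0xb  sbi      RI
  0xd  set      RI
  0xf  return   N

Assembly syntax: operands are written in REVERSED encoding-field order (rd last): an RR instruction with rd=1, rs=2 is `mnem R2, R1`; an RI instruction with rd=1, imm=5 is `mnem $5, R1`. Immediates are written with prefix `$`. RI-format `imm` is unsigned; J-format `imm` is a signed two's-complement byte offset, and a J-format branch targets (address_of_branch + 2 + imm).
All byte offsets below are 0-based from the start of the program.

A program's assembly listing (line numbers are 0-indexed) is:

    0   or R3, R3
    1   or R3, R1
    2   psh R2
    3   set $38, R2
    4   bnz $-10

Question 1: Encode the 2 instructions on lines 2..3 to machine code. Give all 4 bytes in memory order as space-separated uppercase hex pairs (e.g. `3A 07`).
2. psh fields op=0x3:4|rd=2:2|pad=0:10 → word 3800h → 38 00
3. set fields op=0xd:4|rd=2:2|imm=38:10 → word d826h → d8 26

38 00 D8 26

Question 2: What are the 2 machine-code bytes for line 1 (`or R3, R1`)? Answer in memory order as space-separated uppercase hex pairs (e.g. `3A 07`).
line 1 (or): pack op=0x0:4|rd=1:2|rs=3:2|pad=0:8 = 0x0700; big→ 07 00

07 00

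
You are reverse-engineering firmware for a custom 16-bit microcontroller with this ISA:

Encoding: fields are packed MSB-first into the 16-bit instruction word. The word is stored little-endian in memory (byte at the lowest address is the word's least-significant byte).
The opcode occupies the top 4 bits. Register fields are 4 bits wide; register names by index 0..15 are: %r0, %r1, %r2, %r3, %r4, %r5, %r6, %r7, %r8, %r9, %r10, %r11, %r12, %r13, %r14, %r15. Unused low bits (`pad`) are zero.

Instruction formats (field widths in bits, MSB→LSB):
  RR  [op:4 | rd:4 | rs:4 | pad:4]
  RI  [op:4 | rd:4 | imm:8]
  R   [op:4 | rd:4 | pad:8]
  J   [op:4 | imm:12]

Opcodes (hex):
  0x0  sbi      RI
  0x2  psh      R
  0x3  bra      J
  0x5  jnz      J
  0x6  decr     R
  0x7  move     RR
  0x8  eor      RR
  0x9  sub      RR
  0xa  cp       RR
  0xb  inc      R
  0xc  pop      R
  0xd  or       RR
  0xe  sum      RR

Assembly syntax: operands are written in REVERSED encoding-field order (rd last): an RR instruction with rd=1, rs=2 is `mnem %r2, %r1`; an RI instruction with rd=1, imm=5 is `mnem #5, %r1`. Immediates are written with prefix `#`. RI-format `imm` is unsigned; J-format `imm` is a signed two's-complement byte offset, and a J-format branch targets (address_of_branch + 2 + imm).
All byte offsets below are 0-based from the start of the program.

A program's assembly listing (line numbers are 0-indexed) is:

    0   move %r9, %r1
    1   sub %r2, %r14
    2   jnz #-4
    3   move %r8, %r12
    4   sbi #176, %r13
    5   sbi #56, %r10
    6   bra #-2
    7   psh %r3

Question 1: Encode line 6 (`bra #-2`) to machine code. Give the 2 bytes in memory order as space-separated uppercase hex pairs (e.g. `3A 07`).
FE 3F

6. bra fields op=0x3:4|imm=-2:12 → word 3ffeh → fe 3f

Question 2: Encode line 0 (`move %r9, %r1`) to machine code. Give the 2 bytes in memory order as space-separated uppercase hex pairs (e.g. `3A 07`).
line 0 (move): pack op=0x7:4|rd=1:4|rs=9:4|pad=0:4 = 0x7190; little→ 90 71

90 71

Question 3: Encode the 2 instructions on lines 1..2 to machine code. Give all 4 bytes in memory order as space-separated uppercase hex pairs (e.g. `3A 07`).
1. sub fields op=0x9:4|rd=14:4|rs=2:4|pad=0:4 → word 9e20h → 20 9e
2. jnz fields op=0x5:4|imm=-4:12 → word 5ffch → fc 5f

20 9E FC 5F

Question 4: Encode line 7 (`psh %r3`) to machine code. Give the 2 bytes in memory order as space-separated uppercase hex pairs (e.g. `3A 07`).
7. psh fields op=0x2:4|rd=3:4|pad=0:8 → word 2300h → 00 23

00 23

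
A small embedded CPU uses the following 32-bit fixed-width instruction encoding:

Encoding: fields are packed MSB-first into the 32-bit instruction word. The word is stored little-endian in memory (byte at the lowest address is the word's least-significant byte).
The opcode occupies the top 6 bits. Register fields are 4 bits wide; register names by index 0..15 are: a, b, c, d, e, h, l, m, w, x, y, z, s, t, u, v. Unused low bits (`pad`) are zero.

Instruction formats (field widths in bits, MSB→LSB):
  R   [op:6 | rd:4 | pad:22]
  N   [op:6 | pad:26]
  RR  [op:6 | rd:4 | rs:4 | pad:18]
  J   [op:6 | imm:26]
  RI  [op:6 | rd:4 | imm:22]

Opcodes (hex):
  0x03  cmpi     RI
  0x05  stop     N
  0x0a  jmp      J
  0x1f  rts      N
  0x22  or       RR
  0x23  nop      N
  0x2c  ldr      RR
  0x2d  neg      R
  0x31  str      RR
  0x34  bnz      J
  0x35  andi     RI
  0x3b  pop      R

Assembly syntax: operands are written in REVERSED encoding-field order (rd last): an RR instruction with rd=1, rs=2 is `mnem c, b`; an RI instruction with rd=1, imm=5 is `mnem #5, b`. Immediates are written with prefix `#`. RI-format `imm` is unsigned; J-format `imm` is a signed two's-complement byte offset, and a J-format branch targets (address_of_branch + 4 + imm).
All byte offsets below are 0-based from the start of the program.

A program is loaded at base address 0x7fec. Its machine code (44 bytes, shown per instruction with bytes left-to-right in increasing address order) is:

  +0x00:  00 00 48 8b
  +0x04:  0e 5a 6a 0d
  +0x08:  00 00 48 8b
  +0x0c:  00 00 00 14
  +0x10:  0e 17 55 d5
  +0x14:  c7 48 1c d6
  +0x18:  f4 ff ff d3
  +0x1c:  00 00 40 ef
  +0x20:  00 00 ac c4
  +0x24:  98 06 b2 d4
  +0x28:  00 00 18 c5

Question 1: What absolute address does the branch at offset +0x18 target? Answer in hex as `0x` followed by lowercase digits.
0x7ffc

@+18  little-endian(f4 ff ff d3) = 0xd3fffff4
  op=0xd3fffff4>>26=0x34 ⇒ bnz (J)
  imm@[25:0]=0x3fffff4 (s26→-12) ⇒ #-12
  target = base 0x7fec + off 0x18 + 4 + imm -12 = 0x7ffc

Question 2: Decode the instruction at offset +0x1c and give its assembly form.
pop t

[1c] 00 00 40 ef → 0xef400000
  top 6b → 0x3b → pop [R]
  rd: (w>>22)&0xf=0xd → t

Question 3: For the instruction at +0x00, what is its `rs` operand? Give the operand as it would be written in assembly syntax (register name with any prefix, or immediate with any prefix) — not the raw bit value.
@+00  little-endian(00 00 48 8b) = 0x8b480000
  top 6b → 0x22 → or [RR]
  [25:22] rd=13 = t
  [21:18] rs=2 = c

c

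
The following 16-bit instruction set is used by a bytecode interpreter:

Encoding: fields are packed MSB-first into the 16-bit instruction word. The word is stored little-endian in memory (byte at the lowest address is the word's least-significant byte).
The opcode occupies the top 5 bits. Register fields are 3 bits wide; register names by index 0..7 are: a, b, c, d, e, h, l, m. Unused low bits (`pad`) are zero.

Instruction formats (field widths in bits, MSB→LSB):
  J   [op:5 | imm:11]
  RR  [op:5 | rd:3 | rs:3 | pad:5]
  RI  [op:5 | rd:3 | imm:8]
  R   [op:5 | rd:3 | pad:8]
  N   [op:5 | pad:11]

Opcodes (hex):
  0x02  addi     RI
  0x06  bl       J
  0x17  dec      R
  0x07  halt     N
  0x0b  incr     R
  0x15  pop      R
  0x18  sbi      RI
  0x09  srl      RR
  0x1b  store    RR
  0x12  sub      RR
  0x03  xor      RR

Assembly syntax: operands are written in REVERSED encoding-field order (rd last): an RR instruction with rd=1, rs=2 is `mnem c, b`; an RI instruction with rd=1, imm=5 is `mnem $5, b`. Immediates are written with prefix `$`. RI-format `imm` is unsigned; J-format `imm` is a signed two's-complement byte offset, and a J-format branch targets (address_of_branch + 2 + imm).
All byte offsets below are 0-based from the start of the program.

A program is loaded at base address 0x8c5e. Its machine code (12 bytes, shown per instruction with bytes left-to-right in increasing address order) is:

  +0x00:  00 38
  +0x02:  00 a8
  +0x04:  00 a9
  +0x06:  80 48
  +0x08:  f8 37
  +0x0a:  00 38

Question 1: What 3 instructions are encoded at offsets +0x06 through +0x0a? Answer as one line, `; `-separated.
srl e, a; bl $-8; halt

@+06  little-endian(80 48) = 0x4880
  top 5b → 0x9 → srl [RR]
  rd: (w>>8)&0x7=0x0 → a
  rs: (w>>5)&0x7=0x4 → e
@+08  little-endian(f8 37) = 0x37f8
  top 5b → 0x6 → bl [J]
  imm: (w>>0)&0x7ff=0x7f8 (s11→-8) → $-8
@+0a  little-endian(00 38) = 0x3800
  top 5b → 0x7 → halt [N]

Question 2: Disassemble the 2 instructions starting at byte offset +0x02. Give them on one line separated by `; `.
[02] 00 a8 → 0xa800
  op=0xa800>>11=0x15 ⇒ pop (R)
  rd@[10:8]=0x0 ⇒ a
[04] 00 a9 → 0xa900
  op=0xa900>>11=0x15 ⇒ pop (R)
  rd@[10:8]=0x1 ⇒ b

pop a; pop b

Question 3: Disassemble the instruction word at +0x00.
off 0x00: read 00 38 as little → 0x3800
  top 5b → 0x7 → halt [N]

halt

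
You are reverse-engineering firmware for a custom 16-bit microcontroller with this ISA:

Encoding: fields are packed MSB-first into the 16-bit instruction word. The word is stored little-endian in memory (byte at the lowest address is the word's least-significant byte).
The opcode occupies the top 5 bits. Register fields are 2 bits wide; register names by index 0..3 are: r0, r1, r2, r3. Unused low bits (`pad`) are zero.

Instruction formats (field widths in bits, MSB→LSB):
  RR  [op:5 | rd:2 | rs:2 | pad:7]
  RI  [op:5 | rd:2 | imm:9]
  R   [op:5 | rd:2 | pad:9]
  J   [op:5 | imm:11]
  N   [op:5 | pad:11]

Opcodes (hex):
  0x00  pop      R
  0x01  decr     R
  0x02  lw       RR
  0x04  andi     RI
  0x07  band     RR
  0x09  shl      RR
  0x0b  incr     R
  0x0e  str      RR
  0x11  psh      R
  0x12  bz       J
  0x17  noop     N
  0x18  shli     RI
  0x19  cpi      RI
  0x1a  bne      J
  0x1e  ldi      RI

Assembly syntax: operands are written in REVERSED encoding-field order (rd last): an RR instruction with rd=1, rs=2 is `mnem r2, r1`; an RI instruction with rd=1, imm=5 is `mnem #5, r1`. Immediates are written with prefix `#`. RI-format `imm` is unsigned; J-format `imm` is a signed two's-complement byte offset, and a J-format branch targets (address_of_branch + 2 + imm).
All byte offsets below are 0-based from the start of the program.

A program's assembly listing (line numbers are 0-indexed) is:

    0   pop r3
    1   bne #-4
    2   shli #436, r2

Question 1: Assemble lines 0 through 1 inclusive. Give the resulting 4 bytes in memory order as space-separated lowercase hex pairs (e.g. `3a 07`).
00 06 fc d7

line 0 (pop): pack op=0x0:5|rd=3:2|pad=0:9 = 0x0600; little→ 00 06
line 1 (bne): pack op=0x1a:5|imm=-4:11 = 0xd7fc; little→ fc d7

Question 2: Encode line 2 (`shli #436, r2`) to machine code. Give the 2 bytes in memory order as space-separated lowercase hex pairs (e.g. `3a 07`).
line 2 (shli): pack op=0x18:5|rd=2:2|imm=436:9 = 0xc5b4; little→ b4 c5

b4 c5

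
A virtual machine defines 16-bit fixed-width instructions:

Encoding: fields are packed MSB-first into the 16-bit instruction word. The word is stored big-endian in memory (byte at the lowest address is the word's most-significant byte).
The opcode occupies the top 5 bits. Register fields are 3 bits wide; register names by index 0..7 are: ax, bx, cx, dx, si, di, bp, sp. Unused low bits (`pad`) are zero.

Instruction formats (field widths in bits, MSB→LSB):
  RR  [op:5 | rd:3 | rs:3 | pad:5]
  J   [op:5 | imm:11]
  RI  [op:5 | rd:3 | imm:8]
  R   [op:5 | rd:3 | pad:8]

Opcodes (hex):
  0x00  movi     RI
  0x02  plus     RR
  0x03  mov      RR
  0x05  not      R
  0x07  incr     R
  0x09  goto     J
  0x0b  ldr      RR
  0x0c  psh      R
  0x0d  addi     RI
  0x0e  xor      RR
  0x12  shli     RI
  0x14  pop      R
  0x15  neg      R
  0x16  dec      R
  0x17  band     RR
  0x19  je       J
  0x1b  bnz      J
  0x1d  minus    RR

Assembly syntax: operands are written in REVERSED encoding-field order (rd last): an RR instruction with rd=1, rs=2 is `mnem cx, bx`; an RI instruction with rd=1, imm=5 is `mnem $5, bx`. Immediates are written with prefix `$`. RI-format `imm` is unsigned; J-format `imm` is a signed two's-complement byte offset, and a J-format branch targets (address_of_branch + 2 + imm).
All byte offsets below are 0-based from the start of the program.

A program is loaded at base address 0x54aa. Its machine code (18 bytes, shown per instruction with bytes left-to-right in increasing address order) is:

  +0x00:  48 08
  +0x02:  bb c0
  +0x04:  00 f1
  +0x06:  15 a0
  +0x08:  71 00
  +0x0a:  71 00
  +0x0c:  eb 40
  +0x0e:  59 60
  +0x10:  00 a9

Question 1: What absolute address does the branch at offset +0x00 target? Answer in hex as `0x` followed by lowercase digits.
off 0x00: read 48 08 as big → 0x4808
  opcode bits[15:11]=0x9: goto/J
  [10:0] imm=8 = $8
  target = base 0x54aa + off 0x00 + 2 + imm 8 = 0x54b4

0x54b4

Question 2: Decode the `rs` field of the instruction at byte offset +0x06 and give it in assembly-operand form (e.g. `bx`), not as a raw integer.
off 0x06: read 15 a0 as big → 0x15a0
  top 5b → 0x2 → plus [RR]
  rd: (w>>8)&0x7=0x5 → di
  rs: (w>>5)&0x7=0x5 → di

di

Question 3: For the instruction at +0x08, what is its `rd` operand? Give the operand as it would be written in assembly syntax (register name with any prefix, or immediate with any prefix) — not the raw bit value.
bx

off 0x08: read 71 00 as big → 0x7100
  op=0x7100>>11=0xe ⇒ xor (RR)
  rd@[10:8]=0x1 ⇒ bx
  rs@[7:5]=0x0 ⇒ ax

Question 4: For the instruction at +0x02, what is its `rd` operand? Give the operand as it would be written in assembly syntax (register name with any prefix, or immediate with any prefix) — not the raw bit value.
+0x02: bb c0 ⇒ word 0xbbc0 (big)
  op=0xbbc0>>11=0x17 ⇒ band (RR)
  [10:8] rd=3 = dx
  [7:5] rs=6 = bp

dx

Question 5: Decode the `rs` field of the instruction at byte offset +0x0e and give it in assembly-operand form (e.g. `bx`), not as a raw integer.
dx

[0e] 59 60 → 0x5960
  top 5b → 0xb → ldr [RR]
  rd: (w>>8)&0x7=0x1 → bx
  rs: (w>>5)&0x7=0x3 → dx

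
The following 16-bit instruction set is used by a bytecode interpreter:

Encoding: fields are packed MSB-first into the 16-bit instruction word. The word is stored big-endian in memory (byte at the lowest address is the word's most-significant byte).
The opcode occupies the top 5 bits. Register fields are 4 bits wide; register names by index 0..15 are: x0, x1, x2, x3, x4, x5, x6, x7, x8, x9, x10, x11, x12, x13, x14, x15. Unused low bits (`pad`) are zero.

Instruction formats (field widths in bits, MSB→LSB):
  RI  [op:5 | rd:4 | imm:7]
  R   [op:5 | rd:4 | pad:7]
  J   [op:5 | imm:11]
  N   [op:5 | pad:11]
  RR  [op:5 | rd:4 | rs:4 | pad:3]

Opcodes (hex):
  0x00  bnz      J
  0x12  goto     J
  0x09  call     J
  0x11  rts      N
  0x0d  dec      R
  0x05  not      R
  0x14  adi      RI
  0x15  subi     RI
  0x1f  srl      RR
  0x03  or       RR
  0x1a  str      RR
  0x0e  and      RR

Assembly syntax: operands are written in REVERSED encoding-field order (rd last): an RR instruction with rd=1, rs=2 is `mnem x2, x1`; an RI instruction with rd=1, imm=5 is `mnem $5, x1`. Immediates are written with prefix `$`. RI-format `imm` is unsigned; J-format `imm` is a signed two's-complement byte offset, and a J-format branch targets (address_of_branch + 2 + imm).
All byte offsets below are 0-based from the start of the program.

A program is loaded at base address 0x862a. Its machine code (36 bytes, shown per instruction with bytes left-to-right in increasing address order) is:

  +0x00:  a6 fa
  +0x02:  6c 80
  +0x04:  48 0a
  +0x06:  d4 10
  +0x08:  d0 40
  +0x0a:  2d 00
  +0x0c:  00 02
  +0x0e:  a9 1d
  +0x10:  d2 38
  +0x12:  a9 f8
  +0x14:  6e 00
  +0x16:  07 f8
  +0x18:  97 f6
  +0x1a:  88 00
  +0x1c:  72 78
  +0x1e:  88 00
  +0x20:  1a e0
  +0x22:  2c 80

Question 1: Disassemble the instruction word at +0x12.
subi $120, x3

@+12  big-endian(a9 f8) = 0xa9f8
  top 5b → 0x15 → subi [RI]
  rd@[10:7]=0x3 ⇒ x3
  imm@[6:0]=0x78 ⇒ $120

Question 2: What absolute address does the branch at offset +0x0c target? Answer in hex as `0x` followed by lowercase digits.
@+0c  big-endian(00 02) = 0x0002
  opcode bits[15:11]=0x0: bnz/J
  imm@[10:0]=0x2 ⇒ $2
  target = base 0x862a + off 0x0c + 2 + imm 2 = 0x863a

0x863a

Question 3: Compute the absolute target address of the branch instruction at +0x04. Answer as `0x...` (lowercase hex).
@+04  big-endian(48 0a) = 0x480a
  op=0x480a>>11=0x9 ⇒ call (J)
  imm: (w>>0)&0x7ff=0xa → $10
  target = base 0x862a + off 0x04 + 2 + imm 10 = 0x863a

0x863a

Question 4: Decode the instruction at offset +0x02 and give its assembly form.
dec x9

off 0x02: read 6c 80 as big → 0x6c80
  opcode bits[15:11]=0xd: dec/R
  rd: (w>>7)&0xf=0x9 → x9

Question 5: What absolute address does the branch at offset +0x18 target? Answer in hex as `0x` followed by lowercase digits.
0x863a

@+18  big-endian(97 f6) = 0x97f6
  op=0x97f6>>11=0x12 ⇒ goto (J)
  imm@[10:0]=0x7f6 (s11→-10) ⇒ $-10
  target = base 0x862a + off 0x18 + 2 + imm -10 = 0x863a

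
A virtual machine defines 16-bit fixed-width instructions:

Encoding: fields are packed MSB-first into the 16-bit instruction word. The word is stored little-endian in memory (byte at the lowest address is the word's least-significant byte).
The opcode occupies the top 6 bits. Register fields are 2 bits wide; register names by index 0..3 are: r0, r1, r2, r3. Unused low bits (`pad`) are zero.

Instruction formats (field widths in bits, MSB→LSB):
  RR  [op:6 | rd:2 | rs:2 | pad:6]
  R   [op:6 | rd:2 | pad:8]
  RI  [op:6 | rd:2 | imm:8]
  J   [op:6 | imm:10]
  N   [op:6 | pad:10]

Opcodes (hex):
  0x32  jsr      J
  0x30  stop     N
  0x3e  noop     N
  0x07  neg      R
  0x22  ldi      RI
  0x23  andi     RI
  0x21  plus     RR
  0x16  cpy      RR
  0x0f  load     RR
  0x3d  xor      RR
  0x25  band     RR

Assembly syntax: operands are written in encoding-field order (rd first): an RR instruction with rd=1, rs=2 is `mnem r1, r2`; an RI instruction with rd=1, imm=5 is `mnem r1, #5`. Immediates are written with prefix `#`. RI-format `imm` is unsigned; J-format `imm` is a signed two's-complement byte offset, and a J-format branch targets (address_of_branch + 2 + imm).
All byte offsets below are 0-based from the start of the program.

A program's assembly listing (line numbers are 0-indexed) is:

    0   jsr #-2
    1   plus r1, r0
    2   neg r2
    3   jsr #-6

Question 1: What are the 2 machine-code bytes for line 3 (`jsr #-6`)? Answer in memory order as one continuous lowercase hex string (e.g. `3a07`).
facb

line 3 (jsr): pack op=0x32:6|imm=-6:10 = 0xcbfa; little→ fa cb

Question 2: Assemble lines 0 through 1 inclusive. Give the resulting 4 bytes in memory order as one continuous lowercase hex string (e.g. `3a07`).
fecb0085

0. jsr fields op=0x32:6|imm=-2:10 → word cbfeh → fe cb
1. plus fields op=0x21:6|rd=1:2|rs=0:2|pad=0:6 → word 8500h → 00 85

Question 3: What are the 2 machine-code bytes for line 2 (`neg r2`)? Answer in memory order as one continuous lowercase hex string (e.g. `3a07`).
001e

L2: neg op=0x7:6|rd=2:2|pad=0:8 ⇒ 0x1e00 ⇒ little 00 1e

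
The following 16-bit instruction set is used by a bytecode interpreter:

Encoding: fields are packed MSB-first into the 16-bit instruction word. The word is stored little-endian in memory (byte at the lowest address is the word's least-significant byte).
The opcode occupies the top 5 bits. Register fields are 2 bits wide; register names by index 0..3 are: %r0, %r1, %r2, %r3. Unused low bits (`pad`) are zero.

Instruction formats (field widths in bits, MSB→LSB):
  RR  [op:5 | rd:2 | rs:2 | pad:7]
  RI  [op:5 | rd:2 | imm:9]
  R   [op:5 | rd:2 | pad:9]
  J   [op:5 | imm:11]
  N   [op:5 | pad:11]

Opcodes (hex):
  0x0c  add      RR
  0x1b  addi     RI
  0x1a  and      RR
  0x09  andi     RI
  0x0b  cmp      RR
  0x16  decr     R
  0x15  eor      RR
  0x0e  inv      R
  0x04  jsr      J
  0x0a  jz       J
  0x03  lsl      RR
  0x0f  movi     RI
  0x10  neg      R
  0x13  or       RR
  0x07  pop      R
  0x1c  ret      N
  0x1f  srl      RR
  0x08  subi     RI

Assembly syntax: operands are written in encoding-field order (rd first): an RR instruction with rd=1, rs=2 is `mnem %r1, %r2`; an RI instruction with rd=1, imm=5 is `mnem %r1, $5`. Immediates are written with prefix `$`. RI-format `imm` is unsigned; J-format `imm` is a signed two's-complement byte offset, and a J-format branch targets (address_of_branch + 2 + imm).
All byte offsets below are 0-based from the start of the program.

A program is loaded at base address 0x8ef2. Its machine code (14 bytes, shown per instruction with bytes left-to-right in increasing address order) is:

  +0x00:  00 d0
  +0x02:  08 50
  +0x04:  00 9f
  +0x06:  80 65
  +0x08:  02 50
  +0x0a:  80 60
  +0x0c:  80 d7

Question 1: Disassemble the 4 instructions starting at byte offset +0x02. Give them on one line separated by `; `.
jz $8; or %r3, %r2; add %r2, %r3; jz $2

+0x02: 08 50 ⇒ word 0x5008 (little)
  top 5b → 0xa → jz [J]
  [10:0] imm=8 = $8
+0x04: 00 9f ⇒ word 0x9f00 (little)
  top 5b → 0x13 → or [RR]
  [10:9] rd=3 = %r3
  [8:7] rs=2 = %r2
+0x06: 80 65 ⇒ word 0x6580 (little)
  top 5b → 0xc → add [RR]
  [10:9] rd=2 = %r2
  [8:7] rs=3 = %r3
+0x08: 02 50 ⇒ word 0x5002 (little)
  top 5b → 0xa → jz [J]
  [10:0] imm=2 = $2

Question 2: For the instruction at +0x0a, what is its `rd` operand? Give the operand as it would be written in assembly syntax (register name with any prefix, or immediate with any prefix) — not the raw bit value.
[0a] 80 60 → 0x6080
  top 5b → 0xc → add [RR]
  rd@[10:9]=0x0 ⇒ %r0
  rs@[8:7]=0x1 ⇒ %r1

%r0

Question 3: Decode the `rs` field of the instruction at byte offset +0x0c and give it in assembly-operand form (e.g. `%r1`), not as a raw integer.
+0x0c: 80 d7 ⇒ word 0xd780 (little)
  opcode bits[15:11]=0x1a: and/RR
  rd: (w>>9)&0x3=0x3 → %r3
  rs: (w>>7)&0x3=0x3 → %r3

%r3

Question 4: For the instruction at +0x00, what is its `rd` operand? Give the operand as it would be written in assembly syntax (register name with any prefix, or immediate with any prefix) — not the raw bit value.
+0x00: 00 d0 ⇒ word 0xd000 (little)
  top 5b → 0x1a → and [RR]
  rd@[10:9]=0x0 ⇒ %r0
  rs@[8:7]=0x0 ⇒ %r0

%r0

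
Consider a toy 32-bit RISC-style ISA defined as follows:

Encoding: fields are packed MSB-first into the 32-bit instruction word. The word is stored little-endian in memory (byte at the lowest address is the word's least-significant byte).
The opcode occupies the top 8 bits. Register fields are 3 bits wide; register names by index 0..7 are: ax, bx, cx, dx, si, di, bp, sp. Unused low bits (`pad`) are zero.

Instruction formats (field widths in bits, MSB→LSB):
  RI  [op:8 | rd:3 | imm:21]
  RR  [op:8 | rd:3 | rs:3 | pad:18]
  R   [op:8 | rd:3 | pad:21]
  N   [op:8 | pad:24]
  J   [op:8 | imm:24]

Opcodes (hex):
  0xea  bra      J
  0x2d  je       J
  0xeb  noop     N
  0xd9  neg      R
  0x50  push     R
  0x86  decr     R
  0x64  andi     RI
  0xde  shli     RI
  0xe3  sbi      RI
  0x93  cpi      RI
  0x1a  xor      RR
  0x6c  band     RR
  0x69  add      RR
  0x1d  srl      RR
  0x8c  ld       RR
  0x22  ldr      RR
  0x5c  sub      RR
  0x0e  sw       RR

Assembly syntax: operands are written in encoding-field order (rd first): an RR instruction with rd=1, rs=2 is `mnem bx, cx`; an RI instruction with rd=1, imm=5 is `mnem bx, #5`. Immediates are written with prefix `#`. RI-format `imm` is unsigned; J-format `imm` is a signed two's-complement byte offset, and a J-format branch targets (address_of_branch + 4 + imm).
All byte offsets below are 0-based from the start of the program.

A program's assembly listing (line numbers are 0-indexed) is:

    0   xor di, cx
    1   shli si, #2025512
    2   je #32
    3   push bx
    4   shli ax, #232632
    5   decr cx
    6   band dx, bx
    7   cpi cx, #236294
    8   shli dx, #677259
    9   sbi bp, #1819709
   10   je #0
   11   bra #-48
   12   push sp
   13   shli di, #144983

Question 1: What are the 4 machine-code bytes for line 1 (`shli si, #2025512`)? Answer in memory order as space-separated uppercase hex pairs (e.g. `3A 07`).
1. shli fields op=0xde:8|rd=4:3|imm=2025512:21 → word de9ee828h → 28 e8 9e de

28 E8 9E DE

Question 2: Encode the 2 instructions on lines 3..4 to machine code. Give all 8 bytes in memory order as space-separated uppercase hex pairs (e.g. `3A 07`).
00 00 20 50 B8 8C 03 DE

line 3 (push): pack op=0x50:8|rd=1:3|pad=0:21 = 0x50200000; little→ 00 00 20 50
line 4 (shli): pack op=0xde:8|rd=0:3|imm=232632:21 = 0xde038cb8; little→ b8 8c 03 de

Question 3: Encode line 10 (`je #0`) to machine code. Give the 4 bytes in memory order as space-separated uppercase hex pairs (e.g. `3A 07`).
00 00 00 2D

line 10 (je): pack op=0x2d:8|imm=0:24 = 0x2d000000; little→ 00 00 00 2d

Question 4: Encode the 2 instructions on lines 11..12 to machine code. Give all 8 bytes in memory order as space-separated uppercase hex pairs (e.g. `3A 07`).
L11: bra op=0xea:8|imm=-48:24 ⇒ 0xeaffffd0 ⇒ little d0 ff ff ea
L12: push op=0x50:8|rd=7:3|pad=0:21 ⇒ 0x50e00000 ⇒ little 00 00 e0 50

D0 FF FF EA 00 00 E0 50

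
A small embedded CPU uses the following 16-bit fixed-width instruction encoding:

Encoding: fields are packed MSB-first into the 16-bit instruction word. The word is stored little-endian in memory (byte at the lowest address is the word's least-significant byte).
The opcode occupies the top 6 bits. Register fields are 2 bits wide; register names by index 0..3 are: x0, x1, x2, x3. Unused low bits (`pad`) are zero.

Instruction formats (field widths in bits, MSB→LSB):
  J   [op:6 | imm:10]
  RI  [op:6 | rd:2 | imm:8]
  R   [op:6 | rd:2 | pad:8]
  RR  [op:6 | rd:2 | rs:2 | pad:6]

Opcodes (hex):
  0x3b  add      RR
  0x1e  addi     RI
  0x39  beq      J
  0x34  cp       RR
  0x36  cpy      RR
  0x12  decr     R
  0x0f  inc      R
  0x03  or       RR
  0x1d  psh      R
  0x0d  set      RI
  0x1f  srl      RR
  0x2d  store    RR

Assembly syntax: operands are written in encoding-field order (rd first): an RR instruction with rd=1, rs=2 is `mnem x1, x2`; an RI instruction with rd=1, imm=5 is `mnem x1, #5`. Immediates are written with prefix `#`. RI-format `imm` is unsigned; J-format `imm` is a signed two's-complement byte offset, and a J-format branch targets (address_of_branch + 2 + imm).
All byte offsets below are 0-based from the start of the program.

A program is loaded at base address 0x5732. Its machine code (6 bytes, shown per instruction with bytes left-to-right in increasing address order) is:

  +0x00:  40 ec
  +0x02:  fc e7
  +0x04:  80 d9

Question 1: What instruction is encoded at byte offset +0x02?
[02] fc e7 → 0xe7fc
  top 6b → 0x39 → beq [J]
  [9:0] imm=1020 (s10→-4) = #-4

beq #-4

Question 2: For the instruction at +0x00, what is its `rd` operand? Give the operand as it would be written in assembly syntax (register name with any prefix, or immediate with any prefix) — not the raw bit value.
off 0x00: read 40 ec as little → 0xec40
  op=0xec40>>10=0x3b ⇒ add (RR)
  rd: (w>>8)&0x3=0x0 → x0
  rs: (w>>6)&0x3=0x1 → x1

x0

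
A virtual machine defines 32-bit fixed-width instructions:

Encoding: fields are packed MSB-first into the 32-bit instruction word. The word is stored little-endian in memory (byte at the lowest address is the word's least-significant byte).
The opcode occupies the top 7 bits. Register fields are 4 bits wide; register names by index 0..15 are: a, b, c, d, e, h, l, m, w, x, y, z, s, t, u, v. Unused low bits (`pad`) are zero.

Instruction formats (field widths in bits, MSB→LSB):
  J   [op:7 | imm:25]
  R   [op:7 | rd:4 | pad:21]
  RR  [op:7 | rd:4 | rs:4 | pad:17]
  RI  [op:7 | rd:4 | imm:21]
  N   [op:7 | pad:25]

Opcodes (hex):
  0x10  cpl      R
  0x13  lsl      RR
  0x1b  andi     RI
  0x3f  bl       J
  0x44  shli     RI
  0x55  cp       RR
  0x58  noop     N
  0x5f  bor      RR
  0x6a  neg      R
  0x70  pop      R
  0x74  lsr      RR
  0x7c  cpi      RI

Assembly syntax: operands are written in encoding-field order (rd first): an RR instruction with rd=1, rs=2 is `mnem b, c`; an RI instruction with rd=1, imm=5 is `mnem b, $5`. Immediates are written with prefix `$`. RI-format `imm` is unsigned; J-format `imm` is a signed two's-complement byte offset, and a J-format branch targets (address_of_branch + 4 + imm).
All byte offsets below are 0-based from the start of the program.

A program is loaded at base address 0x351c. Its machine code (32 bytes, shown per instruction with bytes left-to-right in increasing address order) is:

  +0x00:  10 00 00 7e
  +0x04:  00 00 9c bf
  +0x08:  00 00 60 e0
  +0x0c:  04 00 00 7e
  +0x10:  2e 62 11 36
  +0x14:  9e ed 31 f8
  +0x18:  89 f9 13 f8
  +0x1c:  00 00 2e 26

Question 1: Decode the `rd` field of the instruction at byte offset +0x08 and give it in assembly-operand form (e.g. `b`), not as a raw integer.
off 0x08: read 00 00 60 e0 as little → 0xe0600000
  top 7b → 0x70 → pop [R]
  rd: (w>>21)&0xf=0x3 → d

d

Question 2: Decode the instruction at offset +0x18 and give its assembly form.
cpi a, $1309065

@+18  little-endian(89 f9 13 f8) = 0xf813f989
  top 7b → 0x7c → cpi [RI]
  rd: (w>>21)&0xf=0x0 → a
  imm: (w>>0)&0x1fffff=0x13f989 → $1309065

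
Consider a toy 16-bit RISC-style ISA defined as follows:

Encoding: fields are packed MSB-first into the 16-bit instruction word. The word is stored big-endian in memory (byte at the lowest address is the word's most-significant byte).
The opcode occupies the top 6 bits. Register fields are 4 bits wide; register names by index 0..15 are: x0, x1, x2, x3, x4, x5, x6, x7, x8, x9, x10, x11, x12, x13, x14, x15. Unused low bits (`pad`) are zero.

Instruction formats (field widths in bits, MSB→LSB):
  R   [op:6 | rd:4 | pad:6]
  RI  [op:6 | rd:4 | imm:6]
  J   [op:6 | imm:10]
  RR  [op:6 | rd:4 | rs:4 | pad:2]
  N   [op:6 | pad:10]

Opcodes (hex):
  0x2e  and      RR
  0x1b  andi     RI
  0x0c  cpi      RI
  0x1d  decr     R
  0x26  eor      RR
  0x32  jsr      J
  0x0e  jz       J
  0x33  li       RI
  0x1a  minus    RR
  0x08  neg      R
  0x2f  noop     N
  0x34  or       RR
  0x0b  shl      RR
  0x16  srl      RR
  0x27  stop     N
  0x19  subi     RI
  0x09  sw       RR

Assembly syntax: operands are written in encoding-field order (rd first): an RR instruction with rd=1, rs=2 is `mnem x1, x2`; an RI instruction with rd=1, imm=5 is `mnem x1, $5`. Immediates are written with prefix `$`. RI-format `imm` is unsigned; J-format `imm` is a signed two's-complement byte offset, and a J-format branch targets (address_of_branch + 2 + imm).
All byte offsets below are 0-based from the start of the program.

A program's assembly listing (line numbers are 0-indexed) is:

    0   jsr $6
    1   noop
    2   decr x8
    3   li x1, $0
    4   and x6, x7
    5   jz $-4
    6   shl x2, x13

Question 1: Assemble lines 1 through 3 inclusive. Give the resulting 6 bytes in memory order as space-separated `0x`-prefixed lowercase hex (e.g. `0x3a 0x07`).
1. noop fields op=0x2f:6|pad=0:10 → word bc00h → bc 00
2. decr fields op=0x1d:6|rd=8:4|pad=0:6 → word 7600h → 76 00
3. li fields op=0x33:6|rd=1:4|imm=0:6 → word cc40h → cc 40

0xbc 0x00 0x76 0x00 0xcc 0x40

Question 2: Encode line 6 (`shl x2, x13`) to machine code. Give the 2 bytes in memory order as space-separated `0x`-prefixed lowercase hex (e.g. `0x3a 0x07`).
0x2c 0xb4

L6: shl op=0xb:6|rd=2:4|rs=13:4|pad=0:2 ⇒ 0x2cb4 ⇒ big 2c b4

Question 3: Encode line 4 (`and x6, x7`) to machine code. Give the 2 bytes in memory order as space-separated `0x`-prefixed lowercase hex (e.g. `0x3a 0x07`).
0xb9 0x9c

4. and fields op=0x2e:6|rd=6:4|rs=7:4|pad=0:2 → word b99ch → b9 9c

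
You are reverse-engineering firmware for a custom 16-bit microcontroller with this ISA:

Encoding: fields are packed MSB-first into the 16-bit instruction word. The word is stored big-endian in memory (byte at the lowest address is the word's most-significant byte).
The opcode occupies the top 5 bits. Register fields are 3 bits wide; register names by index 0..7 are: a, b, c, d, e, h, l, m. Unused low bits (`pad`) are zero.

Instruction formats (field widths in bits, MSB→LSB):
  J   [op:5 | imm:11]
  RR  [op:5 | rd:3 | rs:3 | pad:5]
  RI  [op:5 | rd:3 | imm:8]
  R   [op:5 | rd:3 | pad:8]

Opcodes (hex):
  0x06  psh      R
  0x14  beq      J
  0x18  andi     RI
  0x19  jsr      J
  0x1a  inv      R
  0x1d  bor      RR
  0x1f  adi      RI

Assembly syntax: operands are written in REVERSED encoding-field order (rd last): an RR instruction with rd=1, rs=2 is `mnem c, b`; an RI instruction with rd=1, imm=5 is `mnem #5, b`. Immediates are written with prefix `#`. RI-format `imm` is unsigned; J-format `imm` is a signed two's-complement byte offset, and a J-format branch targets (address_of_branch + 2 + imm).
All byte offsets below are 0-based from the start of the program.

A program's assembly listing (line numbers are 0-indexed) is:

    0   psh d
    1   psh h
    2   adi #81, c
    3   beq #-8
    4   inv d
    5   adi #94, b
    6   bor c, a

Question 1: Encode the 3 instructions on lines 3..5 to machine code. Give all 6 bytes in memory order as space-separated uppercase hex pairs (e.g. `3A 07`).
A7 F8 D3 00 F9 5E

3. beq fields op=0x14:5|imm=-8:11 → word a7f8h → a7 f8
4. inv fields op=0x1a:5|rd=3:3|pad=0:8 → word d300h → d3 00
5. adi fields op=0x1f:5|rd=1:3|imm=94:8 → word f95eh → f9 5e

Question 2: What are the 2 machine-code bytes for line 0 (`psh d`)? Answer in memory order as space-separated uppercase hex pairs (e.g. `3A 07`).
L0: psh op=0x6:5|rd=3:3|pad=0:8 ⇒ 0x3300 ⇒ big 33 00

33 00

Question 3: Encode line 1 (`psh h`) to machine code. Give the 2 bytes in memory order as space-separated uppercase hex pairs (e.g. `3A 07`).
35 00

1. psh fields op=0x6:5|rd=5:3|pad=0:8 → word 3500h → 35 00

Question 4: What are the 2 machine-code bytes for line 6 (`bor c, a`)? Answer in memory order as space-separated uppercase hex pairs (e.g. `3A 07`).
6. bor fields op=0x1d:5|rd=0:3|rs=2:3|pad=0:5 → word e840h → e8 40

E8 40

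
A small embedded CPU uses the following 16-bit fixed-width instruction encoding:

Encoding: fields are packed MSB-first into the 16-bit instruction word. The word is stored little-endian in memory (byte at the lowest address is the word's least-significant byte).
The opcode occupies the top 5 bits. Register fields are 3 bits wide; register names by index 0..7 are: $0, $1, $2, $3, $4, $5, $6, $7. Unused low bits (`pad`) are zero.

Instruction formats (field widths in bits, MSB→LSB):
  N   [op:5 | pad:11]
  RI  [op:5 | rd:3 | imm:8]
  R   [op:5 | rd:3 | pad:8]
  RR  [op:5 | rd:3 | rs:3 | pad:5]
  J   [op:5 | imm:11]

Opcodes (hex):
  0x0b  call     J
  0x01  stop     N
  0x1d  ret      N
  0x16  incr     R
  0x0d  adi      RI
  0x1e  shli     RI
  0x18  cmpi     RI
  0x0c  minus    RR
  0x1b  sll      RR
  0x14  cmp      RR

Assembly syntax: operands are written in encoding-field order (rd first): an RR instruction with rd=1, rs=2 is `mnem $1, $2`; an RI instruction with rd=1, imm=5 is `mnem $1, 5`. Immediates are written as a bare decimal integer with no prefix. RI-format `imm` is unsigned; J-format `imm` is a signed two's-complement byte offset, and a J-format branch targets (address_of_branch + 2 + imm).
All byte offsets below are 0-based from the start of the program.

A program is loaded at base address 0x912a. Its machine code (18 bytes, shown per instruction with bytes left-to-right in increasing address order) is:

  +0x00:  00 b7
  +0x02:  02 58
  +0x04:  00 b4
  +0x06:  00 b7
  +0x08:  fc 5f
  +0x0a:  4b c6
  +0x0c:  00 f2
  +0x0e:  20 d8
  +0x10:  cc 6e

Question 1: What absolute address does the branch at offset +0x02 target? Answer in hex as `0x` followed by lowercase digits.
[02] 02 58 → 0x5802
  top 5b → 0xb → call [J]
  imm: (w>>0)&0x7ff=0x2 → 2
  target = base 0x912a + off 0x02 + 2 + imm 2 = 0x9130

0x9130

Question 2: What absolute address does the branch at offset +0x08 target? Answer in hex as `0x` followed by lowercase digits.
@+08  little-endian(fc 5f) = 0x5ffc
  opcode bits[15:11]=0xb: call/J
  imm: (w>>0)&0x7ff=0x7fc (s11→-4) → -4
  target = base 0x912a + off 0x08 + 2 + imm -4 = 0x9130

0x9130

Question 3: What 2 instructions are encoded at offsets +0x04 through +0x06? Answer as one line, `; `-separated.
+0x04: 00 b4 ⇒ word 0xb400 (little)
  op=0xb400>>11=0x16 ⇒ incr (R)
  [10:8] rd=4 = $4
+0x06: 00 b7 ⇒ word 0xb700 (little)
  op=0xb700>>11=0x16 ⇒ incr (R)
  [10:8] rd=7 = $7

incr $4; incr $7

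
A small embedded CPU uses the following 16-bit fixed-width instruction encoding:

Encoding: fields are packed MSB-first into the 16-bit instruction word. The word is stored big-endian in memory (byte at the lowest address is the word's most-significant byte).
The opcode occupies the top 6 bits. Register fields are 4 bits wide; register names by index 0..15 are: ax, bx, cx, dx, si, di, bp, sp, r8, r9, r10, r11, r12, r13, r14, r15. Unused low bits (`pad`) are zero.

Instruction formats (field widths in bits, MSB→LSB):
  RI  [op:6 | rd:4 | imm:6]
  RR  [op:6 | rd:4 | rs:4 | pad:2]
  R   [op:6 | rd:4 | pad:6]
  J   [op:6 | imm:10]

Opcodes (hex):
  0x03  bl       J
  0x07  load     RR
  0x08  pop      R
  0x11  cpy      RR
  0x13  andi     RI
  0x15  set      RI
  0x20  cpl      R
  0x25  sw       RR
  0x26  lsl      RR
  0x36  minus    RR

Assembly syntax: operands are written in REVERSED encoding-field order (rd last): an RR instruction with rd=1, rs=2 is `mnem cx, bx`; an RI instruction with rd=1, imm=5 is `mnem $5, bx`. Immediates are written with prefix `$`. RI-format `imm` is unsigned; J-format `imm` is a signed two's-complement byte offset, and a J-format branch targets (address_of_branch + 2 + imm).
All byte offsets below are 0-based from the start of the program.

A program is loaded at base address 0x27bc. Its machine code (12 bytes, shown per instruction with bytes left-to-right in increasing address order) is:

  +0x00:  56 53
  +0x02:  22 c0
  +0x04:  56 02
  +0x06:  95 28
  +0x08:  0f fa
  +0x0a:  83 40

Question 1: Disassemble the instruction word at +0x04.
off 0x04: read 56 02 as big → 0x5602
  op=0x5602>>10=0x15 ⇒ set (RI)
  [9:6] rd=8 = r8
  [5:0] imm=2 = $2

set $2, r8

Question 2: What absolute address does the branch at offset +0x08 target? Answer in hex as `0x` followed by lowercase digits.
0x27c0

@+08  big-endian(0f fa) = 0x0ffa
  opcode bits[15:10]=0x3: bl/J
  [9:0] imm=1018 (s10→-6) = $-6
  target = base 0x27bc + off 0x08 + 2 + imm -6 = 0x27c0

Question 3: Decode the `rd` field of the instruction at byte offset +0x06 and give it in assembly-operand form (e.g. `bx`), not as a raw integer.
off 0x06: read 95 28 as big → 0x9528
  opcode bits[15:10]=0x25: sw/RR
  rd@[9:6]=0x4 ⇒ si
  rs@[5:2]=0xa ⇒ r10

si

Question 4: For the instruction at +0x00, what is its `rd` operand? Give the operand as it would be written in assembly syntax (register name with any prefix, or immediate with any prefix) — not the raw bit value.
off 0x00: read 56 53 as big → 0x5653
  opcode bits[15:10]=0x15: set/RI
  rd: (w>>6)&0xf=0x9 → r9
  imm: (w>>0)&0x3f=0x13 → $19

r9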